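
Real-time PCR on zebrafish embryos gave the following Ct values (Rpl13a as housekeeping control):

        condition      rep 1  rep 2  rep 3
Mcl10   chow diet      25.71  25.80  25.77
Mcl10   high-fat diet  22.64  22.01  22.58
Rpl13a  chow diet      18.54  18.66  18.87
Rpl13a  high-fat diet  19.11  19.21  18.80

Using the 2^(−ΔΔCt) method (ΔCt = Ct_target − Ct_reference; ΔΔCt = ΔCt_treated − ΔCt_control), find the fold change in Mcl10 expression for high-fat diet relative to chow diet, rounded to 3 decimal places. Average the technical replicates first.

Mean Ct: Mcl10 chow diet 25.760; Mcl10 high-fat diet 22.410; Rpl13a chow diet 18.690; Rpl13a high-fat diet 19.040
ΔCt(chow diet) = 25.760 − 18.690 = 7.070
ΔCt(high-fat diet) = 22.410 − 19.040 = 3.370
ΔΔCt = 3.370 − 7.070 = -3.700
Fold change = 2^(−(-3.700)) = 2^3.700 = 12.9960

12.996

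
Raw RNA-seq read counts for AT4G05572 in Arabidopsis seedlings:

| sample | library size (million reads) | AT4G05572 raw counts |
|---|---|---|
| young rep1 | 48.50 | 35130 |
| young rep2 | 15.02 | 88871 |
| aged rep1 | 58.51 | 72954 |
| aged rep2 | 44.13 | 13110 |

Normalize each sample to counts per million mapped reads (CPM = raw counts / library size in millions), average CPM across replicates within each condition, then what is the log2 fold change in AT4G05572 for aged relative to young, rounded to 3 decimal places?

CPM(young rep1) = 35130 / 48.50 = 724.3299
CPM(young rep2) = 88871 / 15.02 = 5916.8442
CPM(aged rep1) = 72954 / 58.51 = 1246.8638
CPM(aged rep2) = 13110 / 44.13 = 297.0768
mean CPM(young) = 3320.5871; mean CPM(aged) = 771.9703
Fold change = 771.9703 / 3320.5871 = 0.23248
log2(0.23248) = -2.1048

-2.105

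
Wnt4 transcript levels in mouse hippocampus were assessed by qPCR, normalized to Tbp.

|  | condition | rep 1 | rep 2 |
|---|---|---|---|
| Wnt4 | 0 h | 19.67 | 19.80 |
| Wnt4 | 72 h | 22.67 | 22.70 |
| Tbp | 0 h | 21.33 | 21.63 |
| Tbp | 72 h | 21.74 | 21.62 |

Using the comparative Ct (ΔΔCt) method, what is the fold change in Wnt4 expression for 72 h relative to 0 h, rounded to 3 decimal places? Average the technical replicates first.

0.149

Mean Ct: Wnt4 0 h 19.735; Wnt4 72 h 22.685; Tbp 0 h 21.480; Tbp 72 h 21.680
ΔCt(0 h) = 19.735 − 21.480 = -1.745
ΔCt(72 h) = 22.685 − 21.680 = 1.005
ΔΔCt = 1.005 − (-1.745) = 2.750
Fold change = 2^(−2.750) = 0.1487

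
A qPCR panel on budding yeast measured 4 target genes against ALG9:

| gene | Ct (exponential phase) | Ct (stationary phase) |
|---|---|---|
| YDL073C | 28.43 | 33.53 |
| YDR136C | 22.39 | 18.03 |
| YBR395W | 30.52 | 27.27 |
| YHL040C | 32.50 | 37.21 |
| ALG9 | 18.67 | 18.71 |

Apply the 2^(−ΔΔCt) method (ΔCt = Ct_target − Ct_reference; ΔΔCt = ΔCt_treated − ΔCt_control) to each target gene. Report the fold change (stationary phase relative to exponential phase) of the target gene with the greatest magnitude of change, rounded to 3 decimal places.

0.030

YDL073C: ΔΔCt = (33.53−18.71) − (28.43−18.67) = 14.82 − 9.76 = 5.06; fold change = 2^-5.06 = 0.030
YDR136C: ΔΔCt = (18.03−18.71) − (22.39−18.67) = -0.68 − 3.72 = -4.40; fold change = 2^4.40 = 21.112
YBR395W: ΔΔCt = (27.27−18.71) − (30.52−18.67) = 8.56 − 11.85 = -3.29; fold change = 2^3.29 = 9.781
YHL040C: ΔΔCt = (37.21−18.71) − (32.50−18.67) = 18.50 − 13.83 = 4.67; fold change = 2^-4.67 = 0.039
YDL073C has the largest |ΔΔCt| = 5.06.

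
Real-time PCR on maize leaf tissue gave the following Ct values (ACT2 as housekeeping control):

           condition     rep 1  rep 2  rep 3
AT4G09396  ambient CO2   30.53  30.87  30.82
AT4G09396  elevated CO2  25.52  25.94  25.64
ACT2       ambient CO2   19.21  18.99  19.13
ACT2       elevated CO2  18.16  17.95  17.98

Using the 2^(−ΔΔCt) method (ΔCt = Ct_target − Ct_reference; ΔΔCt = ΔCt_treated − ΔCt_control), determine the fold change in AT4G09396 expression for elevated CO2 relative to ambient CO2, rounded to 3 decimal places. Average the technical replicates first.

15.562

Mean Ct: AT4G09396 ambient CO2 30.740; AT4G09396 elevated CO2 25.700; ACT2 ambient CO2 19.110; ACT2 elevated CO2 18.030
ΔCt(ambient CO2) = 30.740 − 19.110 = 11.630
ΔCt(elevated CO2) = 25.700 − 18.030 = 7.670
ΔΔCt = 7.670 − 11.630 = -3.960
Fold change = 2^(−(-3.960)) = 2^3.960 = 15.5625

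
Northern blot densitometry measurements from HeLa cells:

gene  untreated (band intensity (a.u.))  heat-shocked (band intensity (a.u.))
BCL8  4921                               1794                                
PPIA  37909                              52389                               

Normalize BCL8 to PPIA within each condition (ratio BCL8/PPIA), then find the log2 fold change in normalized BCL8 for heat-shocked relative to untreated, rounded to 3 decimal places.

-1.922

BCL8/PPIA (untreated) = 4921 / 37909 = 0.12981
BCL8/PPIA (heat-shocked) = 1794 / 52389 = 0.034244
Fold change = 0.034244 / 0.12981 = 0.2638
log2(0.2638) = -1.9225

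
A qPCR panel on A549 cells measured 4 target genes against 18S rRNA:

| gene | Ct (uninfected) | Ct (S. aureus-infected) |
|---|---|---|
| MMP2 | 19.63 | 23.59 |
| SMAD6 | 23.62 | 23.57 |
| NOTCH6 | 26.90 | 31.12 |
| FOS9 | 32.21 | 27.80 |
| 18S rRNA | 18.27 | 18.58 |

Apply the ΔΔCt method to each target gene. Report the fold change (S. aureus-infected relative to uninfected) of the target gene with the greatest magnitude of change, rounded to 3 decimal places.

26.355

MMP2: ΔΔCt = (23.59−18.58) − (19.63−18.27) = 5.01 − 1.36 = 3.65; fold change = 2^-3.65 = 0.080
SMAD6: ΔΔCt = (23.57−18.58) − (23.62−18.27) = 4.99 − 5.35 = -0.36; fold change = 2^0.36 = 1.283
NOTCH6: ΔΔCt = (31.12−18.58) − (26.90−18.27) = 12.54 − 8.63 = 3.91; fold change = 2^-3.91 = 0.067
FOS9: ΔΔCt = (27.80−18.58) − (32.21−18.27) = 9.22 − 13.94 = -4.72; fold change = 2^4.72 = 26.355
FOS9 has the largest |ΔΔCt| = 4.72.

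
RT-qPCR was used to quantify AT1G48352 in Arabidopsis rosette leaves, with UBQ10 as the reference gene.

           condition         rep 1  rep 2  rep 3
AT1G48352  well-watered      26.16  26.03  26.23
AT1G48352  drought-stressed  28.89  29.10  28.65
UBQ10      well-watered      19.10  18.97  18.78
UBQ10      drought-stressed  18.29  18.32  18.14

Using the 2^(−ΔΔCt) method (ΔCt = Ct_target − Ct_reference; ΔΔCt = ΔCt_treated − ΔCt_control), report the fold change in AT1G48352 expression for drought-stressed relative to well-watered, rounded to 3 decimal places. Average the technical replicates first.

0.092

Mean Ct: AT1G48352 well-watered 26.140; AT1G48352 drought-stressed 28.880; UBQ10 well-watered 18.950; UBQ10 drought-stressed 18.250
ΔCt(well-watered) = 26.140 − 18.950 = 7.190
ΔCt(drought-stressed) = 28.880 − 18.250 = 10.630
ΔΔCt = 10.630 − 7.190 = 3.440
Fold change = 2^(−3.440) = 0.0921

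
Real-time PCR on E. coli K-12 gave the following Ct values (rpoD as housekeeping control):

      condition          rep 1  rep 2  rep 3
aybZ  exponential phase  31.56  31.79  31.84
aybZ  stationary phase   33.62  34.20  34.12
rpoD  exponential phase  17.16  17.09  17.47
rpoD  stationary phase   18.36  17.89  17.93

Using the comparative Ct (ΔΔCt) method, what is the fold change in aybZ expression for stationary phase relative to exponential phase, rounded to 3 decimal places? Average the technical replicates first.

0.371

Mean Ct: aybZ exponential phase 31.730; aybZ stationary phase 33.980; rpoD exponential phase 17.240; rpoD stationary phase 18.060
ΔCt(exponential phase) = 31.730 − 17.240 = 14.490
ΔCt(stationary phase) = 33.980 − 18.060 = 15.920
ΔΔCt = 15.920 − 14.490 = 1.430
Fold change = 2^(−1.430) = 0.3711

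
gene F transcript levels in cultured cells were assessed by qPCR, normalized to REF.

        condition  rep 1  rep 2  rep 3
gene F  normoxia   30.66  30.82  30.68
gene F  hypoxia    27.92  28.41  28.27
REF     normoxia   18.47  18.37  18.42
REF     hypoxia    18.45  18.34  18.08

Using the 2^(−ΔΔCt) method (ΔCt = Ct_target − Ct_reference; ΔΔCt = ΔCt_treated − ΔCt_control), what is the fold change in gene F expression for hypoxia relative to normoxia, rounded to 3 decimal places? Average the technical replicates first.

Mean Ct: gene F normoxia 30.720; gene F hypoxia 28.200; REF normoxia 18.420; REF hypoxia 18.290
ΔCt(normoxia) = 30.720 − 18.420 = 12.300
ΔCt(hypoxia) = 28.200 − 18.290 = 9.910
ΔΔCt = 9.910 − 12.300 = -2.390
Fold change = 2^(−(-2.390)) = 2^2.390 = 5.2416

5.242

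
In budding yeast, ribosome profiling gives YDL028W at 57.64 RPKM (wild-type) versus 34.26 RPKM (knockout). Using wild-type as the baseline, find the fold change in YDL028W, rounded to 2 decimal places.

Fold change = 34.26 / 57.64 = 0.594
YDL028W is downregulated.

0.59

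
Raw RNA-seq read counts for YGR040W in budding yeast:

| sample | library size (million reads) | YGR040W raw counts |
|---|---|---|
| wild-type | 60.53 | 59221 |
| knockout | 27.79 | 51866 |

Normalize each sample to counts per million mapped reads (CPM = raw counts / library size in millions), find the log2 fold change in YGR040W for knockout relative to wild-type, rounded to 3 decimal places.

CPM(wild-type) = 59221 / 60.53 = 978.3744
CPM(knockout) = 51866 / 27.79 = 1866.3548
Fold change = 1866.3548 / 978.3744 = 1.90761
log2(1.90761) = 0.9318

0.932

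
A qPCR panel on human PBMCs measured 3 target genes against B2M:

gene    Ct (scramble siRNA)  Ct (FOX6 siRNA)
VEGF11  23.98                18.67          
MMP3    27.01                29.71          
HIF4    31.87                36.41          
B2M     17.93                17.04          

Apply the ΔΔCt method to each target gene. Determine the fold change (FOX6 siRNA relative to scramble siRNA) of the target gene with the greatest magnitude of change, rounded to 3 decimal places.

0.023

VEGF11: ΔΔCt = (18.67−17.04) − (23.98−17.93) = 1.63 − 6.05 = -4.42; fold change = 2^4.42 = 21.407
MMP3: ΔΔCt = (29.71−17.04) − (27.01−17.93) = 12.67 − 9.08 = 3.59; fold change = 2^-3.59 = 0.083
HIF4: ΔΔCt = (36.41−17.04) − (31.87−17.93) = 19.37 − 13.94 = 5.43; fold change = 2^-5.43 = 0.023
HIF4 has the largest |ΔΔCt| = 5.43.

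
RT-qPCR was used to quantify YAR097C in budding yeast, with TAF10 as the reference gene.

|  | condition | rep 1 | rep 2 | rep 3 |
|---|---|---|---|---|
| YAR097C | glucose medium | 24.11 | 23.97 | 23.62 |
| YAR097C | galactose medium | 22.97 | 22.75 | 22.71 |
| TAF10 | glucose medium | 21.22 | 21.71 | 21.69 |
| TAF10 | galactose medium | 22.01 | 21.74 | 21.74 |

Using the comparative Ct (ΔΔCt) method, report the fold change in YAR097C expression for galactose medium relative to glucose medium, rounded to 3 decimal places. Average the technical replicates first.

2.603

Mean Ct: YAR097C glucose medium 23.900; YAR097C galactose medium 22.810; TAF10 glucose medium 21.540; TAF10 galactose medium 21.830
ΔCt(glucose medium) = 23.900 − 21.540 = 2.360
ΔCt(galactose medium) = 22.810 − 21.830 = 0.980
ΔΔCt = 0.980 − 2.360 = -1.380
Fold change = 2^(−(-1.380)) = 2^1.380 = 2.6027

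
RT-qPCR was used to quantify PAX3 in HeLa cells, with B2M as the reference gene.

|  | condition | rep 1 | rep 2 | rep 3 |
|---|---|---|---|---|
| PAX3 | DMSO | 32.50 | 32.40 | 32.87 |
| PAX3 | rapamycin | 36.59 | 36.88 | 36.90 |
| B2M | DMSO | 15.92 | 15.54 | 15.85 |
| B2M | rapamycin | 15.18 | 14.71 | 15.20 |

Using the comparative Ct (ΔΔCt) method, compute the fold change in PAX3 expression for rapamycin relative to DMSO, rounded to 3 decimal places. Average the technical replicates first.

Mean Ct: PAX3 DMSO 32.590; PAX3 rapamycin 36.790; B2M DMSO 15.770; B2M rapamycin 15.030
ΔCt(DMSO) = 32.590 − 15.770 = 16.820
ΔCt(rapamycin) = 36.790 − 15.030 = 21.760
ΔΔCt = 21.760 − 16.820 = 4.940
Fold change = 2^(−4.940) = 0.0326

0.033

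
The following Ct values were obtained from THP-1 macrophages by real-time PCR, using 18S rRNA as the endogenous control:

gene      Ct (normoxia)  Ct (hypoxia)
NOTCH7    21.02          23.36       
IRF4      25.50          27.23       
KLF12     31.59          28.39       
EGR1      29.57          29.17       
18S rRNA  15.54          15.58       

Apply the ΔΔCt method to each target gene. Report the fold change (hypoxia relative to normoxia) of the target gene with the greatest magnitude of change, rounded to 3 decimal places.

NOTCH7: ΔΔCt = (23.36−15.58) − (21.02−15.54) = 7.78 − 5.48 = 2.30; fold change = 2^-2.30 = 0.203
IRF4: ΔΔCt = (27.23−15.58) − (25.50−15.54) = 11.65 − 9.96 = 1.69; fold change = 2^-1.69 = 0.310
KLF12: ΔΔCt = (28.39−15.58) − (31.59−15.54) = 12.81 − 16.05 = -3.24; fold change = 2^3.24 = 9.448
EGR1: ΔΔCt = (29.17−15.58) − (29.57−15.54) = 13.59 − 14.03 = -0.44; fold change = 2^0.44 = 1.357
KLF12 has the largest |ΔΔCt| = 3.24.

9.448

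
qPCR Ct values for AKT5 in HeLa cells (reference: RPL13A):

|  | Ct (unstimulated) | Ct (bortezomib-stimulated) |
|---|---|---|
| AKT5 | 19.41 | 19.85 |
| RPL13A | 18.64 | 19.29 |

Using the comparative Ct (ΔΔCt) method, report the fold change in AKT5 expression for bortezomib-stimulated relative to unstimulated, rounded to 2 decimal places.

ΔCt(unstimulated) = 19.410 − 18.640 = 0.770
ΔCt(bortezomib-stimulated) = 19.850 − 19.290 = 0.560
ΔΔCt = 0.560 − 0.770 = -0.210
Fold change = 2^(−(-0.210)) = 2^0.210 = 1.157

1.16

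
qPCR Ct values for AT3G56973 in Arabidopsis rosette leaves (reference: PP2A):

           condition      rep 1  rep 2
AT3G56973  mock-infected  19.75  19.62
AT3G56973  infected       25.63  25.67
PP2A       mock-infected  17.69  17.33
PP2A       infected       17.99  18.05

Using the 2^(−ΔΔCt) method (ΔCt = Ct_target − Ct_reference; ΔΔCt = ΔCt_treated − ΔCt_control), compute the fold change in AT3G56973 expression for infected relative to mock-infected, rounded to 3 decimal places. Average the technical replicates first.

Mean Ct: AT3G56973 mock-infected 19.685; AT3G56973 infected 25.650; PP2A mock-infected 17.510; PP2A infected 18.020
ΔCt(mock-infected) = 19.685 − 17.510 = 2.175
ΔCt(infected) = 25.650 − 18.020 = 7.630
ΔΔCt = 7.630 − 2.175 = 5.455
Fold change = 2^(−5.455) = 0.0228

0.023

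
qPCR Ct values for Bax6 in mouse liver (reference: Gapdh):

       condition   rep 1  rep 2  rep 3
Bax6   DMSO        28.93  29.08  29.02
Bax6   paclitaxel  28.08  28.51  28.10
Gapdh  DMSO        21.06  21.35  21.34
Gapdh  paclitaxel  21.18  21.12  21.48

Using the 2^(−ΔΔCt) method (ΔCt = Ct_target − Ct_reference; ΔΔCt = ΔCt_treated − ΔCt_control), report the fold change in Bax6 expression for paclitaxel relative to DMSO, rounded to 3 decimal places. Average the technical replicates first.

Mean Ct: Bax6 DMSO 29.010; Bax6 paclitaxel 28.230; Gapdh DMSO 21.250; Gapdh paclitaxel 21.260
ΔCt(DMSO) = 29.010 − 21.250 = 7.760
ΔCt(paclitaxel) = 28.230 − 21.260 = 6.970
ΔΔCt = 6.970 − 7.760 = -0.790
Fold change = 2^(−(-0.790)) = 2^0.790 = 1.7291

1.729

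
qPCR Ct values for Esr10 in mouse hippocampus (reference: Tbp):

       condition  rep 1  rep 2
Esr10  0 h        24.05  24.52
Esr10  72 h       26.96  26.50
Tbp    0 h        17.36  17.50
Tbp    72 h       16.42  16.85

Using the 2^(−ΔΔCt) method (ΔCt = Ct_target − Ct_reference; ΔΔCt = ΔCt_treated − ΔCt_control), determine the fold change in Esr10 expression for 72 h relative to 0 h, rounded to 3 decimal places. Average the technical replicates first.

Mean Ct: Esr10 0 h 24.285; Esr10 72 h 26.730; Tbp 0 h 17.430; Tbp 72 h 16.635
ΔCt(0 h) = 24.285 − 17.430 = 6.855
ΔCt(72 h) = 26.730 − 16.635 = 10.095
ΔΔCt = 10.095 − 6.855 = 3.240
Fold change = 2^(−3.240) = 0.1058

0.106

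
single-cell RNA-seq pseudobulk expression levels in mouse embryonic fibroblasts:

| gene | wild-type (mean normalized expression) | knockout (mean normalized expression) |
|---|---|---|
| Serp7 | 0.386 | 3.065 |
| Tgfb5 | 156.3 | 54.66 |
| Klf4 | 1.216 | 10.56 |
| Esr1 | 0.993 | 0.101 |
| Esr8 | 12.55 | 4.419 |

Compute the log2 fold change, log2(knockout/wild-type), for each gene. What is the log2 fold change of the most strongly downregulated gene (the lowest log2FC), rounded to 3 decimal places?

-3.297

log2(3.065/0.386) = 2.989  (Serp7)
log2(54.66/156.3) = -1.516  (Tgfb5)
log2(10.56/1.216) = 3.118  (Klf4)
log2(0.101/0.993) = -3.297  (Esr1)
log2(4.419/12.55) = -1.506  (Esr8)
Esr1 is most strongly downregulated.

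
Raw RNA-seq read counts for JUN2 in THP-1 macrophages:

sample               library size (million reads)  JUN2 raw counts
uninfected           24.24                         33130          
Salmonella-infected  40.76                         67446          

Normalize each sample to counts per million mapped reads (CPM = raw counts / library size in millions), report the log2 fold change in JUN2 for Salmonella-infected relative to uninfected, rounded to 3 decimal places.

CPM(uninfected) = 33130 / 24.24 = 1366.7492
CPM(Salmonella-infected) = 67446 / 40.76 = 1654.7105
Fold change = 1654.7105 / 1366.7492 = 1.21069
log2(1.21069) = 0.2758

0.276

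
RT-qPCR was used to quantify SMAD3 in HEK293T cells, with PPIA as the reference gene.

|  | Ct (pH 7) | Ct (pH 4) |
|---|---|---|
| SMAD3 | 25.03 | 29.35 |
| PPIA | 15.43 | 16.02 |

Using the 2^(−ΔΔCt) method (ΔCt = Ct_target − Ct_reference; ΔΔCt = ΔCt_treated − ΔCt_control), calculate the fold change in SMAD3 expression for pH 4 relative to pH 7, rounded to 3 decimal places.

0.075

ΔCt(pH 7) = 25.030 − 15.430 = 9.600
ΔCt(pH 4) = 29.350 − 16.020 = 13.330
ΔΔCt = 13.330 − 9.600 = 3.730
Fold change = 2^(−3.730) = 0.0754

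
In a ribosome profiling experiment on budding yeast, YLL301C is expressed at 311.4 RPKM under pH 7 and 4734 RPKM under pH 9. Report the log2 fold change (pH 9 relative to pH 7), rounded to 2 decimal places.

Fold change = 4734 / 311.4 = 15.2023
log2(15.2023) = 3.926

3.93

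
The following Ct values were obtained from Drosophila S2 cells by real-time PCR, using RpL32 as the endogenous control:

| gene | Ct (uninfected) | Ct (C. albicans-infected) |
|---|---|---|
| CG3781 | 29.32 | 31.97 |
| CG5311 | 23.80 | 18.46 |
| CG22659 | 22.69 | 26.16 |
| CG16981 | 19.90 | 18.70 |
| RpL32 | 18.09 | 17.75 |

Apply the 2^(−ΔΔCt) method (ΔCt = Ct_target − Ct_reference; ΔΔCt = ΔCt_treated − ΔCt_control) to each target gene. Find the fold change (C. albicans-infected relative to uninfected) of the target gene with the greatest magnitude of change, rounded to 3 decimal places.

32.000

CG3781: ΔΔCt = (31.97−17.75) − (29.32−18.09) = 14.22 − 11.23 = 2.99; fold change = 2^-2.99 = 0.126
CG5311: ΔΔCt = (18.46−17.75) − (23.80−18.09) = 0.71 − 5.71 = -5.00; fold change = 2^5.00 = 32.000
CG22659: ΔΔCt = (26.16−17.75) − (22.69−18.09) = 8.41 − 4.60 = 3.81; fold change = 2^-3.81 = 0.071
CG16981: ΔΔCt = (18.70−17.75) − (19.90−18.09) = 0.95 − 1.81 = -0.86; fold change = 2^0.86 = 1.815
CG5311 has the largest |ΔΔCt| = 5.00.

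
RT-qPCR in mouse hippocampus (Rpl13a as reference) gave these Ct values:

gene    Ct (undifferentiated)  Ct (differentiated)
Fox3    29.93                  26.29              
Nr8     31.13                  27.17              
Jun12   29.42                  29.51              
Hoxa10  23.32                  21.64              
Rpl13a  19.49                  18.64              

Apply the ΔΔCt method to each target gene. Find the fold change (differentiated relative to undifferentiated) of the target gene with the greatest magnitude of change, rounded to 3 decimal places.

Fox3: ΔΔCt = (26.29−18.64) − (29.93−19.49) = 7.65 − 10.44 = -2.79; fold change = 2^2.79 = 6.916
Nr8: ΔΔCt = (27.17−18.64) − (31.13−19.49) = 8.53 − 11.64 = -3.11; fold change = 2^3.11 = 8.634
Jun12: ΔΔCt = (29.51−18.64) − (29.42−19.49) = 10.87 − 9.93 = 0.94; fold change = 2^-0.94 = 0.521
Hoxa10: ΔΔCt = (21.64−18.64) − (23.32−19.49) = 3.00 − 3.83 = -0.83; fold change = 2^0.83 = 1.778
Nr8 has the largest |ΔΔCt| = 3.11.

8.634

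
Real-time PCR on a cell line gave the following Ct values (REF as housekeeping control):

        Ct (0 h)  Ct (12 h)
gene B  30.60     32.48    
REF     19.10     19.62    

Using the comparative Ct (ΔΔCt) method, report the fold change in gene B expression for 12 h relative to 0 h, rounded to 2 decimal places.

ΔCt(0 h) = 30.600 − 19.100 = 11.500
ΔCt(12 h) = 32.480 − 19.620 = 12.860
ΔΔCt = 12.860 − 11.500 = 1.360
Fold change = 2^(−1.360) = 0.390

0.39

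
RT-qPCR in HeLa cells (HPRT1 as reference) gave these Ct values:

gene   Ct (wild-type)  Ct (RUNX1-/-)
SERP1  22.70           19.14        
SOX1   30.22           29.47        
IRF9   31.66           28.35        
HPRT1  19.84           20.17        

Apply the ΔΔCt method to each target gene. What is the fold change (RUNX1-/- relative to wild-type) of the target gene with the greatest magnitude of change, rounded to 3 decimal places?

SERP1: ΔΔCt = (19.14−20.17) − (22.70−19.84) = -1.03 − 2.86 = -3.89; fold change = 2^3.89 = 14.825
SOX1: ΔΔCt = (29.47−20.17) − (30.22−19.84) = 9.30 − 10.38 = -1.08; fold change = 2^1.08 = 2.114
IRF9: ΔΔCt = (28.35−20.17) − (31.66−19.84) = 8.18 − 11.82 = -3.64; fold change = 2^3.64 = 12.467
SERP1 has the largest |ΔΔCt| = 3.89.

14.825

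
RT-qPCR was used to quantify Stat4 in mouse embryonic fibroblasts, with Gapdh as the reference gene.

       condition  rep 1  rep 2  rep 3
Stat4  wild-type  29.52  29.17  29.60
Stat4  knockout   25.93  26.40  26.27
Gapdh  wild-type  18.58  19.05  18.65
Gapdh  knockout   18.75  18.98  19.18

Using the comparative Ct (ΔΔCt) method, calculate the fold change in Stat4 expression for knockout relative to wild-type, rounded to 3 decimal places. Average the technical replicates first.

Mean Ct: Stat4 wild-type 29.430; Stat4 knockout 26.200; Gapdh wild-type 18.760; Gapdh knockout 18.970
ΔCt(wild-type) = 29.430 − 18.760 = 10.670
ΔCt(knockout) = 26.200 − 18.970 = 7.230
ΔΔCt = 7.230 − 10.670 = -3.440
Fold change = 2^(−(-3.440)) = 2^3.440 = 10.8528

10.853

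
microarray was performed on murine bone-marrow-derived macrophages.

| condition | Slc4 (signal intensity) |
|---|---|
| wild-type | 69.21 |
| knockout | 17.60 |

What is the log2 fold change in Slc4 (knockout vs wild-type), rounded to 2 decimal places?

Fold change = 17.60 / 69.21 = 0.2543
log2(0.2543) = -1.975

-1.98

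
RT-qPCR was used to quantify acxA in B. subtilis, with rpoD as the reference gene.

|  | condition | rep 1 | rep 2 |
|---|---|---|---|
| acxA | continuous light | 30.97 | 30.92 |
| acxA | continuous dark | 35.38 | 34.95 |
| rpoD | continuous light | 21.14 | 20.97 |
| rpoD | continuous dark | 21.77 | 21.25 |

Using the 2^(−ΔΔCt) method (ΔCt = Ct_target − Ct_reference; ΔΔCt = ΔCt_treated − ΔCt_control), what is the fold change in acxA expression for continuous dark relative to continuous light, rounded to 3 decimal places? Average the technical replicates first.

Mean Ct: acxA continuous light 30.945; acxA continuous dark 35.165; rpoD continuous light 21.055; rpoD continuous dark 21.510
ΔCt(continuous light) = 30.945 − 21.055 = 9.890
ΔCt(continuous dark) = 35.165 − 21.510 = 13.655
ΔΔCt = 13.655 − 9.890 = 3.765
Fold change = 2^(−3.765) = 0.0736

0.074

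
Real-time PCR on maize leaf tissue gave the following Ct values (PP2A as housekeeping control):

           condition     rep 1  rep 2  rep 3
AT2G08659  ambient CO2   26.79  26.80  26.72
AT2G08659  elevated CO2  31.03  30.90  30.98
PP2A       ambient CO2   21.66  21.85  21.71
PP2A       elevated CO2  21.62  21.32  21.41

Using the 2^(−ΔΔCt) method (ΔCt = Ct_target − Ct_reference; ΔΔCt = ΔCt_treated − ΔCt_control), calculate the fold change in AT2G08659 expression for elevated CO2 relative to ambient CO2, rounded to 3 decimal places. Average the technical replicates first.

Mean Ct: AT2G08659 ambient CO2 26.770; AT2G08659 elevated CO2 30.970; PP2A ambient CO2 21.740; PP2A elevated CO2 21.450
ΔCt(ambient CO2) = 26.770 − 21.740 = 5.030
ΔCt(elevated CO2) = 30.970 − 21.450 = 9.520
ΔΔCt = 9.520 − 5.030 = 4.490
Fold change = 2^(−4.490) = 0.0445

0.045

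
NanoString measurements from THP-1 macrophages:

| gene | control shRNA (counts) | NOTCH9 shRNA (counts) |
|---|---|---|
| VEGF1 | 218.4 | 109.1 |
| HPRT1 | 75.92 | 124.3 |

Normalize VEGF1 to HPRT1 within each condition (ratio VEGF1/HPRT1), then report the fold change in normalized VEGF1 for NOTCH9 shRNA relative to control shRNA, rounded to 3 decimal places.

0.305

VEGF1/HPRT1 (control shRNA) = 218.4 / 75.92 = 2.8767
VEGF1/HPRT1 (NOTCH9 shRNA) = 109.1 / 124.3 = 0.87772
Fold change = 0.87772 / 2.8767 = 0.3051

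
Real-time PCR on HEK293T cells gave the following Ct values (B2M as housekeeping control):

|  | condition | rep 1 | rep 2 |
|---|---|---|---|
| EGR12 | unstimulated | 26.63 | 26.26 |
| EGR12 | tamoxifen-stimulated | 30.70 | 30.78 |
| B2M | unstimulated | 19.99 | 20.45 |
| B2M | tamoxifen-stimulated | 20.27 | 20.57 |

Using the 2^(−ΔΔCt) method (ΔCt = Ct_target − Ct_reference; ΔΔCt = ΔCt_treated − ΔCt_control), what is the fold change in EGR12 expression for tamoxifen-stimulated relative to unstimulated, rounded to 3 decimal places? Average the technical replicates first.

0.059

Mean Ct: EGR12 unstimulated 26.445; EGR12 tamoxifen-stimulated 30.740; B2M unstimulated 20.220; B2M tamoxifen-stimulated 20.420
ΔCt(unstimulated) = 26.445 − 20.220 = 6.225
ΔCt(tamoxifen-stimulated) = 30.740 − 20.420 = 10.320
ΔΔCt = 10.320 − 6.225 = 4.095
Fold change = 2^(−4.095) = 0.0585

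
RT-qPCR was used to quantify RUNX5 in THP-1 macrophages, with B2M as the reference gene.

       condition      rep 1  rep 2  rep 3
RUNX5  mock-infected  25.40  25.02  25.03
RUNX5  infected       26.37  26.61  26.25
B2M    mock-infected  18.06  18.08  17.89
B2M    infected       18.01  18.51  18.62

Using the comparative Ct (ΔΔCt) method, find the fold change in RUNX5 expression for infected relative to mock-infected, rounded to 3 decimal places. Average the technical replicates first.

Mean Ct: RUNX5 mock-infected 25.150; RUNX5 infected 26.410; B2M mock-infected 18.010; B2M infected 18.380
ΔCt(mock-infected) = 25.150 − 18.010 = 7.140
ΔCt(infected) = 26.410 − 18.380 = 8.030
ΔΔCt = 8.030 − 7.140 = 0.890
Fold change = 2^(−0.890) = 0.5396

0.540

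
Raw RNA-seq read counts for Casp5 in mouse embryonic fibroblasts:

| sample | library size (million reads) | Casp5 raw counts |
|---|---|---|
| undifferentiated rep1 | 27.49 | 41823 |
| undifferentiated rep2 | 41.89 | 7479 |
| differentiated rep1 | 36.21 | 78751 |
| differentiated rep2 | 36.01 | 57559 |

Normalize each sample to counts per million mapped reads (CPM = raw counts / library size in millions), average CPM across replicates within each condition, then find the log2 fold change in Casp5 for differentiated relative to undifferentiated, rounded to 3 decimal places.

CPM(undifferentiated rep1) = 41823 / 27.49 = 1521.3896
CPM(undifferentiated rep2) = 7479 / 41.89 = 178.5390
CPM(differentiated rep1) = 78751 / 36.21 = 2174.8412
CPM(differentiated rep2) = 57559 / 36.01 = 1598.4171
mean CPM(undifferentiated) = 849.9643; mean CPM(differentiated) = 1886.6292
Fold change = 1886.6292 / 849.9643 = 2.21966
log2(2.21966) = 1.1503

1.150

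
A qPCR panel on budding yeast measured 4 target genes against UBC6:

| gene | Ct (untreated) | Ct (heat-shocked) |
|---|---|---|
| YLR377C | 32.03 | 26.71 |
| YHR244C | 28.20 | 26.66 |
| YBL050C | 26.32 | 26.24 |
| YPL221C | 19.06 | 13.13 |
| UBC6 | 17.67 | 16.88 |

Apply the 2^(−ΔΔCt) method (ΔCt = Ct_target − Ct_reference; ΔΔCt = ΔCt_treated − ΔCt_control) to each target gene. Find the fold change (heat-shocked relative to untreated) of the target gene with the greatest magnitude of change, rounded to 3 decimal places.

YLR377C: ΔΔCt = (26.71−16.88) − (32.03−17.67) = 9.83 − 14.36 = -4.53; fold change = 2^4.53 = 23.103
YHR244C: ΔΔCt = (26.66−16.88) − (28.20−17.67) = 9.78 − 10.53 = -0.75; fold change = 2^0.75 = 1.682
YBL050C: ΔΔCt = (26.24−16.88) − (26.32−17.67) = 9.36 − 8.65 = 0.71; fold change = 2^-0.71 = 0.611
YPL221C: ΔΔCt = (13.13−16.88) − (19.06−17.67) = -3.75 − 1.39 = -5.14; fold change = 2^5.14 = 35.261
YPL221C has the largest |ΔΔCt| = 5.14.

35.261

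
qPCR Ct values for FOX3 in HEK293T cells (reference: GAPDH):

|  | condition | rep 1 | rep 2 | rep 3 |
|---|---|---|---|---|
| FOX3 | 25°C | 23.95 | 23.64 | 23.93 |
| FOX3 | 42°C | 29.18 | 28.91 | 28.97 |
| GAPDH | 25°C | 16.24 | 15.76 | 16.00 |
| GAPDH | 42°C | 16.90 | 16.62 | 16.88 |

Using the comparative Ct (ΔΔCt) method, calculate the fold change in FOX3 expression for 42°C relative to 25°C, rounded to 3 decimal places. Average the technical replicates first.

Mean Ct: FOX3 25°C 23.840; FOX3 42°C 29.020; GAPDH 25°C 16.000; GAPDH 42°C 16.800
ΔCt(25°C) = 23.840 − 16.000 = 7.840
ΔCt(42°C) = 29.020 − 16.800 = 12.220
ΔΔCt = 12.220 − 7.840 = 4.380
Fold change = 2^(−4.380) = 0.0480

0.048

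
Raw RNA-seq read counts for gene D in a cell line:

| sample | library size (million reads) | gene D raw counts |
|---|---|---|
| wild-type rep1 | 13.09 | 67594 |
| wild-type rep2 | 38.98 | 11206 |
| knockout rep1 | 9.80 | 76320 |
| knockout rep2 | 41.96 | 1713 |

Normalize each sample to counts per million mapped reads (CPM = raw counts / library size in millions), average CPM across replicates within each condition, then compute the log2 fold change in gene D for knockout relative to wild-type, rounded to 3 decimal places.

0.522

CPM(wild-type rep1) = 67594 / 13.09 = 5163.7892
CPM(wild-type rep2) = 11206 / 38.98 = 287.4808
CPM(knockout rep1) = 76320 / 9.80 = 7787.7551
CPM(knockout rep2) = 1713 / 41.96 = 40.8246
mean CPM(wild-type) = 2725.6350; mean CPM(knockout) = 3914.2898
Fold change = 3914.2898 / 2725.6350 = 1.43610
log2(1.43610) = 0.5222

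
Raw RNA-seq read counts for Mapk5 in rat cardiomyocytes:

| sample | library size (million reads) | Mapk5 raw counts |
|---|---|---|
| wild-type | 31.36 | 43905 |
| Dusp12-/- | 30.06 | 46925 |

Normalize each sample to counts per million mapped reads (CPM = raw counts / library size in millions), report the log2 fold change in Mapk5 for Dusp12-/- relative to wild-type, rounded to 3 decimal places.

0.157

CPM(wild-type) = 43905 / 31.36 = 1400.0319
CPM(Dusp12-/-) = 46925 / 30.06 = 1561.0446
Fold change = 1561.0446 / 1400.0319 = 1.11501
log2(1.11501) = 0.1571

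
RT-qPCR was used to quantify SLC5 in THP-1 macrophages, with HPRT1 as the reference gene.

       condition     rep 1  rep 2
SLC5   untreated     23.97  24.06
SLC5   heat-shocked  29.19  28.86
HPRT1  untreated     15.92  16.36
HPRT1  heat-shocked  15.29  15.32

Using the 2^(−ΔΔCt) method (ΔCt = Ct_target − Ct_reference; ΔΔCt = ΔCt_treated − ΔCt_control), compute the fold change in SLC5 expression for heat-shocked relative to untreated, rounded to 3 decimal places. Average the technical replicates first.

Mean Ct: SLC5 untreated 24.015; SLC5 heat-shocked 29.025; HPRT1 untreated 16.140; HPRT1 heat-shocked 15.305
ΔCt(untreated) = 24.015 − 16.140 = 7.875
ΔCt(heat-shocked) = 29.025 − 15.305 = 13.720
ΔΔCt = 13.720 − 7.875 = 5.845
Fold change = 2^(−5.845) = 0.0174

0.017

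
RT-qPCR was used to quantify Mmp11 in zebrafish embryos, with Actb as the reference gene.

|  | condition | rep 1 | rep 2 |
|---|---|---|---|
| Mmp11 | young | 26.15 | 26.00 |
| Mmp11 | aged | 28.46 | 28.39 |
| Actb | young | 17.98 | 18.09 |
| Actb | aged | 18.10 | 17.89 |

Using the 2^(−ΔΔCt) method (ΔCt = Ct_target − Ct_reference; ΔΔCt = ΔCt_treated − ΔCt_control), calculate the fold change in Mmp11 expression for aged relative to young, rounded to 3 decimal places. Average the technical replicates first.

Mean Ct: Mmp11 young 26.075; Mmp11 aged 28.425; Actb young 18.035; Actb aged 17.995
ΔCt(young) = 26.075 − 18.035 = 8.040
ΔCt(aged) = 28.425 − 17.995 = 10.430
ΔΔCt = 10.430 − 8.040 = 2.390
Fold change = 2^(−2.390) = 0.1908

0.191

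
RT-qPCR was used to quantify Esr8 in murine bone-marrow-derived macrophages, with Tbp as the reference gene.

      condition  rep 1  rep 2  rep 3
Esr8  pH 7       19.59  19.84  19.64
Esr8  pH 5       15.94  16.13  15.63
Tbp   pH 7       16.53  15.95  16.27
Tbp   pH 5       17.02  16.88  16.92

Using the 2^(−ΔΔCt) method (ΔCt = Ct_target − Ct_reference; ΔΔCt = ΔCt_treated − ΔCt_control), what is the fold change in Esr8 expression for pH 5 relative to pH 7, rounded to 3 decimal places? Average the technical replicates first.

22.316

Mean Ct: Esr8 pH 7 19.690; Esr8 pH 5 15.900; Tbp pH 7 16.250; Tbp pH 5 16.940
ΔCt(pH 7) = 19.690 − 16.250 = 3.440
ΔCt(pH 5) = 15.900 − 16.940 = -1.040
ΔΔCt = -1.040 − 3.440 = -4.480
Fold change = 2^(−(-4.480)) = 2^4.480 = 22.3159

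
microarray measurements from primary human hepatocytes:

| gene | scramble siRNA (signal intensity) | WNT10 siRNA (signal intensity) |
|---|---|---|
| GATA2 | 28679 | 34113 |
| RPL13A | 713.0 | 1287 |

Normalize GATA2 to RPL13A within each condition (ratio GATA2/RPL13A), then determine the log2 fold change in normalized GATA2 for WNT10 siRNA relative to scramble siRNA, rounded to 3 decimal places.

-0.602

GATA2/RPL13A (scramble siRNA) = 28679 / 713.0 = 40.223
GATA2/RPL13A (WNT10 siRNA) = 34113 / 1287 = 26.506
Fold change = 26.506 / 40.223 = 0.6590
log2(0.6590) = -0.6017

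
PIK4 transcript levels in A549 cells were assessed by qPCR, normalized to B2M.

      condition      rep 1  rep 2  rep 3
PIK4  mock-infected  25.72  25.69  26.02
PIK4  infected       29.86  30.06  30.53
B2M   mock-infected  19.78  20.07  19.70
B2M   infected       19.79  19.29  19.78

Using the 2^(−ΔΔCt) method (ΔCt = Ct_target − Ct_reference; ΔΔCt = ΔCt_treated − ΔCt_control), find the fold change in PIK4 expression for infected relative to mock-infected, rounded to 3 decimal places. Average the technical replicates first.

Mean Ct: PIK4 mock-infected 25.810; PIK4 infected 30.150; B2M mock-infected 19.850; B2M infected 19.620
ΔCt(mock-infected) = 25.810 − 19.850 = 5.960
ΔCt(infected) = 30.150 − 19.620 = 10.530
ΔΔCt = 10.530 − 5.960 = 4.570
Fold change = 2^(−4.570) = 0.0421

0.042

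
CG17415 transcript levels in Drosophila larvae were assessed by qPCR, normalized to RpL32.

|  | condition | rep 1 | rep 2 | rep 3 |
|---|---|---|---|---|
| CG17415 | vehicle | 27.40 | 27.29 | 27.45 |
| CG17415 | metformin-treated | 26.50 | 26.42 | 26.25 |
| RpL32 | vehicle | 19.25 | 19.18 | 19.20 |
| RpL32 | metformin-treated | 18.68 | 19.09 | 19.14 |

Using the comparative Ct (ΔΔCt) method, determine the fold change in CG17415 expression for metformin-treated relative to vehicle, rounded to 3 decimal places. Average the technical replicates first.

1.682

Mean Ct: CG17415 vehicle 27.380; CG17415 metformin-treated 26.390; RpL32 vehicle 19.210; RpL32 metformin-treated 18.970
ΔCt(vehicle) = 27.380 − 19.210 = 8.170
ΔCt(metformin-treated) = 26.390 − 18.970 = 7.420
ΔΔCt = 7.420 − 8.170 = -0.750
Fold change = 2^(−(-0.750)) = 2^0.750 = 1.6818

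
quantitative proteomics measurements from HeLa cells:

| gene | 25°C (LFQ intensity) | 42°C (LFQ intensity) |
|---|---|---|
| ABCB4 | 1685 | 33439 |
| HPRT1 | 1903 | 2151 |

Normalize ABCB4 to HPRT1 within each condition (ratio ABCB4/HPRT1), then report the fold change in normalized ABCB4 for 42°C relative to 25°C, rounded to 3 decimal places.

17.557

ABCB4/HPRT1 (25°C) = 1685 / 1903 = 0.88544
ABCB4/HPRT1 (42°C) = 33439 / 2151 = 15.546
Fold change = 15.546 / 0.88544 = 17.5571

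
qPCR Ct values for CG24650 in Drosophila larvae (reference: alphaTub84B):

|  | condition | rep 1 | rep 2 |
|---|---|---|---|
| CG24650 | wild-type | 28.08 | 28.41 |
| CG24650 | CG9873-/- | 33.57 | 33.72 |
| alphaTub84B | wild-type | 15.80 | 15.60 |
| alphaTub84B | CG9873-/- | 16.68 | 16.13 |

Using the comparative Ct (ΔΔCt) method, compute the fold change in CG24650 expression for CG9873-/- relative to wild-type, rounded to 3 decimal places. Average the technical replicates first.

0.039

Mean Ct: CG24650 wild-type 28.245; CG24650 CG9873-/- 33.645; alphaTub84B wild-type 15.700; alphaTub84B CG9873-/- 16.405
ΔCt(wild-type) = 28.245 − 15.700 = 12.545
ΔCt(CG9873-/-) = 33.645 − 16.405 = 17.240
ΔΔCt = 17.240 − 12.545 = 4.695
Fold change = 2^(−4.695) = 0.0386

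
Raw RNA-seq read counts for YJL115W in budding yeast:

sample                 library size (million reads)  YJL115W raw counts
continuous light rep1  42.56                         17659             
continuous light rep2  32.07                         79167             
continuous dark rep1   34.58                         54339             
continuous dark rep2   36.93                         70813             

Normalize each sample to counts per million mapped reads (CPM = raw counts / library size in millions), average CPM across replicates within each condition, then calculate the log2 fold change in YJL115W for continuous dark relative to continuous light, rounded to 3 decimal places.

0.275

CPM(continuous light rep1) = 17659 / 42.56 = 414.9201
CPM(continuous light rep2) = 79167 / 32.07 = 2468.5688
CPM(continuous dark rep1) = 54339 / 34.58 = 1571.3997
CPM(continuous dark rep2) = 70813 / 36.93 = 1917.4926
mean CPM(continuous light) = 1441.7444; mean CPM(continuous dark) = 1744.4461
Fold change = 1744.4461 / 1441.7444 = 1.20996
log2(1.20996) = 0.2750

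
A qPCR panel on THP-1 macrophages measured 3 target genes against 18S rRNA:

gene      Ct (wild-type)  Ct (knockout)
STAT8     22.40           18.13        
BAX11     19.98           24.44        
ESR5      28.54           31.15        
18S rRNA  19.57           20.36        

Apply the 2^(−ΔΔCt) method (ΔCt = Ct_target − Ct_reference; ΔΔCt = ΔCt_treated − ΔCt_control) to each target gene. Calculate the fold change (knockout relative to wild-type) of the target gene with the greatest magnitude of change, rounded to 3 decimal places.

33.359

STAT8: ΔΔCt = (18.13−20.36) − (22.40−19.57) = -2.23 − 2.83 = -5.06; fold change = 2^5.06 = 33.359
BAX11: ΔΔCt = (24.44−20.36) − (19.98−19.57) = 4.08 − 0.41 = 3.67; fold change = 2^-3.67 = 0.079
ESR5: ΔΔCt = (31.15−20.36) − (28.54−19.57) = 10.79 − 8.97 = 1.82; fold change = 2^-1.82 = 0.283
STAT8 has the largest |ΔΔCt| = 5.06.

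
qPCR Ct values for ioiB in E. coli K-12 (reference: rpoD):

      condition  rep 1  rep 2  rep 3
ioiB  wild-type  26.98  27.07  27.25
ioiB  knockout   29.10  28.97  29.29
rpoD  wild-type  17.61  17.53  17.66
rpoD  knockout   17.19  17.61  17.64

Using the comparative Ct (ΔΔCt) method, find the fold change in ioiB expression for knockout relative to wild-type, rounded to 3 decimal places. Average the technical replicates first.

Mean Ct: ioiB wild-type 27.100; ioiB knockout 29.120; rpoD wild-type 17.600; rpoD knockout 17.480
ΔCt(wild-type) = 27.100 − 17.600 = 9.500
ΔCt(knockout) = 29.120 − 17.480 = 11.640
ΔΔCt = 11.640 − 9.500 = 2.140
Fold change = 2^(−2.140) = 0.2269

0.227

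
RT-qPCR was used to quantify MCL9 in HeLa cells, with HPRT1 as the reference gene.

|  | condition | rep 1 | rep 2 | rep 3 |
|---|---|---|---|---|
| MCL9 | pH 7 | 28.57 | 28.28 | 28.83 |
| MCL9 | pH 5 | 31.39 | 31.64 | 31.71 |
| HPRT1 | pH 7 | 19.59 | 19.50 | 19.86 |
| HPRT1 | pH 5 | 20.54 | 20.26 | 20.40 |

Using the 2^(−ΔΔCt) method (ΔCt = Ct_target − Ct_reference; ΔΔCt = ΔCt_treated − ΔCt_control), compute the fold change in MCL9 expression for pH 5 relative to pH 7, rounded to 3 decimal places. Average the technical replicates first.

0.207

Mean Ct: MCL9 pH 7 28.560; MCL9 pH 5 31.580; HPRT1 pH 7 19.650; HPRT1 pH 5 20.400
ΔCt(pH 7) = 28.560 − 19.650 = 8.910
ΔCt(pH 5) = 31.580 − 20.400 = 11.180
ΔΔCt = 11.180 − 8.910 = 2.270
Fold change = 2^(−2.270) = 0.2073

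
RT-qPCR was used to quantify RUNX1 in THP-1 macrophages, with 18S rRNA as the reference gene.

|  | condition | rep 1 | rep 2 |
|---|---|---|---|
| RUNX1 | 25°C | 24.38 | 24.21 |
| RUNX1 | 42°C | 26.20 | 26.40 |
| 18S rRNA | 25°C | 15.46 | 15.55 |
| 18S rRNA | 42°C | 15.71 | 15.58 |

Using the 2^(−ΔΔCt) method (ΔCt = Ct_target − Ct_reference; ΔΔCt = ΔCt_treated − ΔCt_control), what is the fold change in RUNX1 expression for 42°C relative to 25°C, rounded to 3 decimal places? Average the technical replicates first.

0.275

Mean Ct: RUNX1 25°C 24.295; RUNX1 42°C 26.300; 18S rRNA 25°C 15.505; 18S rRNA 42°C 15.645
ΔCt(25°C) = 24.295 − 15.505 = 8.790
ΔCt(42°C) = 26.300 − 15.645 = 10.655
ΔΔCt = 10.655 − 8.790 = 1.865
Fold change = 2^(−1.865) = 0.2745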